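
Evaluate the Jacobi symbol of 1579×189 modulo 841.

By multiplicativity, (1579·189/841) = (1579/841)·(189/841).
First factor (1579/841):
Reduce the numerator: 1579 ≡ 738 (mod 841), so (1579/841) = (738/841).
Factor out 2: 738 = 2·369. Since 841 ≡ 1 (mod 8), (2/841) = +1. Now have (369/841).
369 ≡ 1 (mod 4), so quadratic reciprocity gives (369/841) = (841/369). Reduce: 841 ≡ 103 (mod 369). Now have (103/369).
369 ≡ 1 (mod 4), so quadratic reciprocity gives (103/369) = (369/103). Reduce: 369 ≡ 60 (mod 103). Now have (60/103).
Factor out 2: 60 = 2^2·15. Since 103 ≡ 7 (mod 8), (2/103) = +1, and (2/103)^2 = +1. Now have (15/103).
Both 15 ≡ 3 and 103 ≡ 3 (mod 4), so reciprocity gives (15/103) = -(103/15). Reduce: 103 ≡ 13 (mod 15). Now have -(13/15).
13 ≡ 1 (mod 4), so quadratic reciprocity gives (13/15) = (15/13). Reduce: 15 ≡ 2 (mod 13). Now have -(2/13).
Factor out 2: 2 = 2. Since 13 ≡ 5 (mod 8), (2/13) = -1. Now have (1/13).
(1/13) = 1. Collecting the sign factors: 1.
Second factor (189/841):
189 ≡ 1 (mod 4), so quadratic reciprocity gives (189/841) = (841/189). Reduce: 841 ≡ 85 (mod 189). Now have (85/189).
85 ≡ 1 (mod 4), so quadratic reciprocity gives (85/189) = (189/85). Reduce: 189 ≡ 19 (mod 85). Now have (19/85).
85 ≡ 1 (mod 4), so quadratic reciprocity gives (19/85) = (85/19). Reduce: 85 ≡ 9 (mod 19). Now have (9/19).
9 ≡ 1 (mod 4), so quadratic reciprocity gives (9/19) = (19/9). Reduce: 19 ≡ 1 (mod 9). Now have (1/9).
(1/9) = 1. Collecting the sign factors: 1.
Product: (1)·(1) = 1.

1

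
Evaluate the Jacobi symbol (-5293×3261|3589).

By multiplicativity, (-5293·3261|3589) = (-5293|3589)·(3261|3589).
First factor (-5293|3589):
(-5293|3589)
  = (1885|3589)    [-5293 ≡ 1885 mod 3589]
  = (3589|1885)    [QR: 1885 ≡ 1 mod 4, sign kept]
  = (1704|1885)    [3589 ≡ 1704 mod 1885]
  = -(213|1885)    [1885 ≡ 5 mod 8 ⇒ (2|1885)^3 = -1]
  = -(1885|213)    [QR: 213 ≡ 1 mod 4, sign kept]
  = -(181|213)    [1885 ≡ 181 mod 213]
  = -(213|181)    [QR: 181 ≡ 1 mod 4, sign kept]
  = -(32|181)    [213 ≡ 32 mod 181]
  = (1|181)    [181 ≡ 5 mod 8 ⇒ (2|181)^5 = -1]
  = 1    [(1|181) = 1]
Second factor (3261|3589):
(3261|3589)
  = (3589|3261)    [QR: 3261 ≡ 1 mod 4, sign kept]
  = (328|3261)    [3589 ≡ 328 mod 3261]
  = -(41|3261)    [3261 ≡ 5 mod 8 ⇒ (2|3261)^3 = -1]
  = -(3261|41)    [QR: 41 ≡ 1 mod 4, sign kept]
  = -(22|41)    [3261 ≡ 22 mod 41]
  = -(11|41)    [41 ≡ 1 mod 8 ⇒ (2|41) = +1]
  = -(41|11)    [QR: 41 ≡ 1 mod 4, sign kept]
  = -(8|11)    [41 ≡ 8 mod 11]
  = (1|11)    [11 ≡ 3 mod 8 ⇒ (2|11)^3 = -1]
  = 1    [(1|11) = 1]
Product: (1)·(1) = 1.

1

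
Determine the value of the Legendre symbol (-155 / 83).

1

Pull out -1: (-155 / 83) = (-1 / 83)·(155 / 83). Since 83 ≡ 3 (mod 4), (-1 / 83) = -1. Now have -(155 / 83).
Reduce the numerator: 155 ≡ 72 (mod 83), so (155 / 83) = (72 / 83).
Factor out 2: 72 = 2^3·9. Since 83 ≡ 3 (mod 8), (2 / 83) = -1, and (2 / 83)^3 = -1. Now have (9 / 83).
9 ≡ 1 (mod 4), so quadratic reciprocity gives (9 / 83) = (83 / 9). Reduce: 83 ≡ 2 (mod 9). Now have (2 / 9).
Factor out 2: 2 = 2. Since 9 ≡ 1 (mod 8), (2 / 9) = +1. Now have (1 / 9).
(1 / 9) = 1. Collecting the sign factors: 1.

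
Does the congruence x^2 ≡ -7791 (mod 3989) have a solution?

(-7791/3989)
  = (187/3989)    [-7791 ≡ 187 mod 3989]
  = (3989/187)    [QR: 3989 ≡ 1 mod 4, sign kept]
  = (62/187)    [3989 ≡ 62 mod 187]
  = -(31/187)    [187 ≡ 3 mod 8 ⇒ (2/187) = -1]
  = (187/31)    [QR: both ≡ 3 mod 4, sign flips]
  = (1/31)    [187 ≡ 1 mod 31]
  = 1    [(1/31) = 1]
The Legendre symbol is 1, so x^2 ≡ -7791 (mod 3989) has solution.

yes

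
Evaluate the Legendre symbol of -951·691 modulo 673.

By multiplicativity, (-951·691/673) = (-951/673)·(691/673).
First factor (-951/673):
(-951/673)
  = (951/673)    [673 ≡ 1 mod 4 ⇒ (-1/673) = +1]
  = (278/673)    [951 ≡ 278 mod 673]
  = (139/673)    [673 ≡ 1 mod 8 ⇒ (2/673) = +1]
  = (673/139)    [QR: 673 ≡ 1 mod 4, sign kept]
  = (117/139)    [673 ≡ 117 mod 139]
  = (139/117)    [QR: 117 ≡ 1 mod 4, sign kept]
  = (22/117)    [139 ≡ 22 mod 117]
  = -(11/117)    [117 ≡ 5 mod 8 ⇒ (2/117) = -1]
  = -(117/11)    [QR: 117 ≡ 1 mod 4, sign kept]
  = -(7/11)    [117 ≡ 7 mod 11]
  = (11/7)    [QR: both ≡ 3 mod 4, sign flips]
  = (4/7)    [11 ≡ 4 mod 7]
  = (1/7)    [7 ≡ 7 mod 8 ⇒ (2/7)^2 = +1]
  = 1    [(1/7) = 1]
Second factor (691/673):
(691/673)
  = (18/673)    [691 ≡ 18 mod 673]
  = (9/673)    [673 ≡ 1 mod 8 ⇒ (2/673) = +1]
  = (673/9)    [QR: 9 ≡ 1 mod 4, sign kept]
  = (7/9)    [673 ≡ 7 mod 9]
  = (9/7)    [QR: 9 ≡ 1 mod 4, sign kept]
  = (2/7)    [9 ≡ 2 mod 7]
  = (1/7)    [7 ≡ 7 mod 8 ⇒ (2/7) = +1]
  = 1    [(1/7) = 1]
Product: (1)·(1) = 1.

1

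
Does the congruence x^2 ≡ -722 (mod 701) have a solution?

Pull out -1: (-722/701) = (-1/701)·(722/701). Since 701 ≡ 1 (mod 4), (-1/701) = +1. Now have (722/701).
Reduce the numerator: 722 ≡ 21 (mod 701), so (722/701) = (21/701).
21 ≡ 1 (mod 4), so quadratic reciprocity gives (21/701) = (701/21). Reduce: 701 ≡ 8 (mod 21). Now have (8/21).
Factor out 2: 8 = 2^3. Since 21 ≡ 5 (mod 8), (2/21) = -1, and (2/21)^3 = -1. Now have -(1/21).
(1/21) = 1. Collecting the sign factors: -1.
The Legendre symbol is -1, so x^2 ≡ -722 (mod 701) has no solution.

no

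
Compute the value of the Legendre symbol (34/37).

(34/37)
  = -(17/37)    [37 ≡ 5 mod 8 ⇒ (2/37) = -1]
  = -(37/17)    [QR: 17 ≡ 1 mod 4, sign kept]
  = -(3/17)    [37 ≡ 3 mod 17]
  = -(17/3)    [QR: 17 ≡ 1 mod 4, sign kept]
  = -(2/3)    [17 ≡ 2 mod 3]
  = (1/3)    [3 ≡ 3 mod 8 ⇒ (2/3) = -1]
  = 1    [(1/3) = 1]

1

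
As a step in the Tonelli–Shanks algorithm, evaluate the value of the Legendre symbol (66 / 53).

1

(66 / 53)
  = (13 / 53)    [66 ≡ 13 mod 53]
  = (53 / 13)    [QR: 13 ≡ 1 mod 4, sign kept]
  = (1 / 13)    [53 ≡ 1 mod 13]
  = 1    [(1 / 13) = 1]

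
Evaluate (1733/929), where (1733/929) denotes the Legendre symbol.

Reduce the numerator: 1733 ≡ 804 (mod 929), so (1733/929) = (804/929).
Factor out 2: 804 = 2^2·201. Since 929 ≡ 1 (mod 8), (2/929) = +1, and (2/929)^2 = +1. Now have (201/929).
201 ≡ 1 (mod 4), so quadratic reciprocity gives (201/929) = (929/201). Reduce: 929 ≡ 125 (mod 201). Now have (125/201).
125 ≡ 1 (mod 4), so quadratic reciprocity gives (125/201) = (201/125). Reduce: 201 ≡ 76 (mod 125). Now have (76/125).
Factor out 2: 76 = 2^2·19. Since 125 ≡ 5 (mod 8), (2/125) = -1, and (2/125)^2 = +1. Now have (19/125).
125 ≡ 1 (mod 4), so quadratic reciprocity gives (19/125) = (125/19). Reduce: 125 ≡ 11 (mod 19). Now have (11/19).
Both 11 ≡ 3 and 19 ≡ 3 (mod 4), so reciprocity gives (11/19) = -(19/11). Reduce: 19 ≡ 8 (mod 11). Now have -(8/11).
Factor out 2: 8 = 2^3. Since 11 ≡ 3 (mod 8), (2/11) = -1, and (2/11)^3 = -1. Now have (1/11).
(1/11) = 1. Collecting the sign factors: 1.

1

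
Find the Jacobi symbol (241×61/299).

By multiplicativity, (241·61/299) = (241/299)·(61/299).
First factor (241/299):
241 ≡ 1 (mod 4), so quadratic reciprocity gives (241/299) = (299/241). Reduce: 299 ≡ 58 (mod 241). Now have (58/241).
Factor out 2: 58 = 2·29. Since 241 ≡ 1 (mod 8), (2/241) = +1. Now have (29/241).
29 ≡ 1 (mod 4), so quadratic reciprocity gives (29/241) = (241/29). Reduce: 241 ≡ 9 (mod 29). Now have (9/29).
9 ≡ 1 (mod 4), so quadratic reciprocity gives (9/29) = (29/9). Reduce: 29 ≡ 2 (mod 9). Now have (2/9).
Factor out 2: 2 = 2. Since 9 ≡ 1 (mod 8), (2/9) = +1. Now have (1/9).
(1/9) = 1. Collecting the sign factors: 1.
Second factor (61/299):
61 ≡ 1 (mod 4), so quadratic reciprocity gives (61/299) = (299/61). Reduce: 299 ≡ 55 (mod 61). Now have (55/61).
61 ≡ 1 (mod 4), so quadratic reciprocity gives (55/61) = (61/55). Reduce: 61 ≡ 6 (mod 55). Now have (6/55).
Factor out 2: 6 = 2·3. Since 55 ≡ 7 (mod 8), (2/55) = +1. Now have (3/55).
Both 3 ≡ 3 and 55 ≡ 3 (mod 4), so reciprocity gives (3/55) = -(55/3). Reduce: 55 ≡ 1 (mod 3). Now have -(1/3).
(1/3) = 1. Collecting the sign factors: -1.
Product: (1)·(-1) = -1.

-1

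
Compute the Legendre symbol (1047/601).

Reduce the numerator: 1047 ≡ 446 (mod 601), so (1047/601) = (446/601).
Factor out 2: 446 = 2·223. Since 601 ≡ 1 (mod 8), (2/601) = +1. Now have (223/601).
601 ≡ 1 (mod 4), so quadratic reciprocity gives (223/601) = (601/223). Reduce: 601 ≡ 155 (mod 223). Now have (155/223).
Both 155 ≡ 3 and 223 ≡ 3 (mod 4), so reciprocity gives (155/223) = -(223/155). Reduce: 223 ≡ 68 (mod 155). Now have -(68/155).
Factor out 2: 68 = 2^2·17. Since 155 ≡ 3 (mod 8), (2/155) = -1, and (2/155)^2 = +1. Now have -(17/155).
17 ≡ 1 (mod 4), so quadratic reciprocity gives (17/155) = (155/17). Reduce: 155 ≡ 2 (mod 17). Now have -(2/17).
Factor out 2: 2 = 2. Since 17 ≡ 1 (mod 8), (2/17) = +1. Now have -(1/17).
(1/17) = 1. Collecting the sign factors: -1.

-1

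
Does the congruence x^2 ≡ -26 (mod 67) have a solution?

no

Pull out -1: (-26/67) = (-1/67)·(26/67). Since 67 ≡ 3 (mod 4), (-1/67) = -1. Now have -(26/67).
Factor out 2: 26 = 2·13. Since 67 ≡ 3 (mod 8), (2/67) = -1. Now have (13/67).
13 ≡ 1 (mod 4), so quadratic reciprocity gives (13/67) = (67/13). Reduce: 67 ≡ 2 (mod 13). Now have (2/13).
Factor out 2: 2 = 2. Since 13 ≡ 5 (mod 8), (2/13) = -1. Now have -(1/13).
(1/13) = 1. Collecting the sign factors: -1.
The Legendre symbol is -1, so x^2 ≡ -26 (mod 67) has no solution.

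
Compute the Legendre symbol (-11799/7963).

1

Reduce the numerator: -11799 ≡ 4127 (mod 7963), so (-11799/7963) = (4127/7963).
Both 4127 ≡ 3 and 7963 ≡ 3 (mod 4), so reciprocity gives (4127/7963) = -(7963/4127). Reduce: 7963 ≡ 3836 (mod 4127). Now have -(3836/4127).
Factor out 2: 3836 = 2^2·959. Since 4127 ≡ 7 (mod 8), (2/4127) = +1, and (2/4127)^2 = +1. Now have -(959/4127).
Both 959 ≡ 3 and 4127 ≡ 3 (mod 4), so reciprocity gives (959/4127) = -(4127/959). Reduce: 4127 ≡ 291 (mod 959). Now have (291/959).
Both 291 ≡ 3 and 959 ≡ 3 (mod 4), so reciprocity gives (291/959) = -(959/291). Reduce: 959 ≡ 86 (mod 291). Now have -(86/291).
Factor out 2: 86 = 2·43. Since 291 ≡ 3 (mod 8), (2/291) = -1. Now have (43/291).
Both 43 ≡ 3 and 291 ≡ 3 (mod 4), so reciprocity gives (43/291) = -(291/43). Reduce: 291 ≡ 33 (mod 43). Now have -(33/43).
33 ≡ 1 (mod 4), so quadratic reciprocity gives (33/43) = (43/33). Reduce: 43 ≡ 10 (mod 33). Now have -(10/33).
Factor out 2: 10 = 2·5. Since 33 ≡ 1 (mod 8), (2/33) = +1. Now have -(5/33).
5 ≡ 1 (mod 4), so quadratic reciprocity gives (5/33) = (33/5). Reduce: 33 ≡ 3 (mod 5). Now have -(3/5).
5 ≡ 1 (mod 4), so quadratic reciprocity gives (3/5) = (5/3). Reduce: 5 ≡ 2 (mod 3). Now have -(2/3).
Factor out 2: 2 = 2. Since 3 ≡ 3 (mod 8), (2/3) = -1. Now have (1/3).
(1/3) = 1. Collecting the sign factors: 1.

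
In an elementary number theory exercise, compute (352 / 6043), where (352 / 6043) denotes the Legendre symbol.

Factor out 2: 352 = 2^5·11. Since 6043 ≡ 3 (mod 8), (2 / 6043) = -1, and (2 / 6043)^5 = -1. Now have -(11 / 6043).
Both 11 ≡ 3 and 6043 ≡ 3 (mod 4), so reciprocity gives (11 / 6043) = -(6043 / 11). Reduce: 6043 ≡ 4 (mod 11). Now have (4 / 11).
Factor out 2: 4 = 2^2. Since 11 ≡ 3 (mod 8), (2 / 11) = -1, and (2 / 11)^2 = +1. Now have (1 / 11).
(1 / 11) = 1. Collecting the sign factors: 1.

1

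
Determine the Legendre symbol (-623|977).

1

Pull out -1: (-623|977) = (-1|977)·(623|977). Since 977 ≡ 1 (mod 4), (-1|977) = +1. Now have (623|977).
977 ≡ 1 (mod 4), so quadratic reciprocity gives (623|977) = (977|623). Reduce: 977 ≡ 354 (mod 623). Now have (354|623).
Factor out 2: 354 = 2·177. Since 623 ≡ 7 (mod 8), (2|623) = +1. Now have (177|623).
177 ≡ 1 (mod 4), so quadratic reciprocity gives (177|623) = (623|177). Reduce: 623 ≡ 92 (mod 177). Now have (92|177).
Factor out 2: 92 = 2^2·23. Since 177 ≡ 1 (mod 8), (2|177) = +1, and (2|177)^2 = +1. Now have (23|177).
177 ≡ 1 (mod 4), so quadratic reciprocity gives (23|177) = (177|23). Reduce: 177 ≡ 16 (mod 23). Now have (16|23).
Factor out 2: 16 = 2^4. Since 23 ≡ 7 (mod 8), (2|23) = +1, and (2|23)^4 = +1. Now have (1|23).
(1|23) = 1. Collecting the sign factors: 1.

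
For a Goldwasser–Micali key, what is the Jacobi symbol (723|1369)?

(723|1369)
  = (1369|723)    [QR: 1369 ≡ 1 mod 4, sign kept]
  = (646|723)    [1369 ≡ 646 mod 723]
  = -(323|723)    [723 ≡ 3 mod 8 ⇒ (2|723) = -1]
  = (723|323)    [QR: both ≡ 3 mod 4, sign flips]
  = (77|323)    [723 ≡ 77 mod 323]
  = (323|77)    [QR: 77 ≡ 1 mod 4, sign kept]
  = (15|77)    [323 ≡ 15 mod 77]
  = (77|15)    [QR: 77 ≡ 1 mod 4, sign kept]
  = (2|15)    [77 ≡ 2 mod 15]
  = (1|15)    [15 ≡ 7 mod 8 ⇒ (2|15) = +1]
  = 1    [(1|15) = 1]

1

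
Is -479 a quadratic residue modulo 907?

yes

(-479/907)
  = -(479/907)    [907 ≡ 3 mod 4 ⇒ (-1/907) = -1]
  = (907/479)    [QR: both ≡ 3 mod 4, sign flips]
  = (428/479)    [907 ≡ 428 mod 479]
  = (107/479)    [479 ≡ 7 mod 8 ⇒ (2/479)^2 = +1]
  = -(479/107)    [QR: both ≡ 3 mod 4, sign flips]
  = -(51/107)    [479 ≡ 51 mod 107]
  = (107/51)    [QR: both ≡ 3 mod 4, sign flips]
  = (5/51)    [107 ≡ 5 mod 51]
  = (51/5)    [QR: 5 ≡ 1 mod 4, sign kept]
  = (1/5)    [51 ≡ 1 mod 5]
  = 1    [(1/5) = 1]
The Legendre symbol is 1, so x^2 ≡ -479 (mod 907) has solution.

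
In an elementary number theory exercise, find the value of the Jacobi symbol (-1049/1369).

1

Reduce the numerator: -1049 ≡ 320 (mod 1369), so (-1049/1369) = (320/1369).
Factor out 2: 320 = 2^6·5. Since 1369 ≡ 1 (mod 8), (2/1369) = +1, and (2/1369)^6 = +1. Now have (5/1369).
5 ≡ 1 (mod 4), so quadratic reciprocity gives (5/1369) = (1369/5). Reduce: 1369 ≡ 4 (mod 5). Now have (4/5).
Factor out 2: 4 = 2^2. Since 5 ≡ 5 (mod 8), (2/5) = -1, and (2/5)^2 = +1. Now have (1/5).
(1/5) = 1. Collecting the sign factors: 1.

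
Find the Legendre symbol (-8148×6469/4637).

1

By multiplicativity, (-8148·6469/4637) = (-8148/4637)·(6469/4637).
First factor (-8148/4637):
(-8148/4637)
  = (1126/4637)    [-8148 ≡ 1126 mod 4637]
  = -(563/4637)    [4637 ≡ 5 mod 8 ⇒ (2/4637) = -1]
  = -(4637/563)    [QR: 4637 ≡ 1 mod 4, sign kept]
  = -(133/563)    [4637 ≡ 133 mod 563]
  = -(563/133)    [QR: 133 ≡ 1 mod 4, sign kept]
  = -(31/133)    [563 ≡ 31 mod 133]
  = -(133/31)    [QR: 133 ≡ 1 mod 4, sign kept]
  = -(9/31)    [133 ≡ 9 mod 31]
  = -(31/9)    [QR: 9 ≡ 1 mod 4, sign kept]
  = -(4/9)    [31 ≡ 4 mod 9]
  = -(1/9)    [9 ≡ 1 mod 8 ⇒ (2/9)^2 = +1]
  = -1    [(1/9) = 1]
Second factor (6469/4637):
(6469/4637)
  = (1832/4637)    [6469 ≡ 1832 mod 4637]
  = -(229/4637)    [4637 ≡ 5 mod 8 ⇒ (2/4637)^3 = -1]
  = -(4637/229)    [QR: 229 ≡ 1 mod 4, sign kept]
  = -(57/229)    [4637 ≡ 57 mod 229]
  = -(229/57)    [QR: 57 ≡ 1 mod 4, sign kept]
  = -(1/57)    [229 ≡ 1 mod 57]
  = -1    [(1/57) = 1]
Product: (-1)·(-1) = 1.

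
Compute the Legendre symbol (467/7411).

-1

(467/7411)
  = -(7411/467)    [QR: both ≡ 3 mod 4, sign flips]
  = -(406/467)    [7411 ≡ 406 mod 467]
  = (203/467)    [467 ≡ 3 mod 8 ⇒ (2/467) = -1]
  = -(467/203)    [QR: both ≡ 3 mod 4, sign flips]
  = -(61/203)    [467 ≡ 61 mod 203]
  = -(203/61)    [QR: 61 ≡ 1 mod 4, sign kept]
  = -(20/61)    [203 ≡ 20 mod 61]
  = -(5/61)    [61 ≡ 5 mod 8 ⇒ (2/61)^2 = +1]
  = -(61/5)    [QR: 5 ≡ 1 mod 4, sign kept]
  = -(1/5)    [61 ≡ 1 mod 5]
  = -1    [(1/5) = 1]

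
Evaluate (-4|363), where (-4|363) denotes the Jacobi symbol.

Pull out -1: (-4|363) = (-1|363)·(4|363). Since 363 ≡ 3 (mod 4), (-1|363) = -1. Now have -(4|363).
Factor out 2: 4 = 2^2. Since 363 ≡ 3 (mod 8), (2|363) = -1, and (2|363)^2 = +1. Now have -(1|363).
(1|363) = 1. Collecting the sign factors: -1.

-1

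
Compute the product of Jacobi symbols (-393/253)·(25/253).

By multiplicativity, (-393·25/253) = (-393/253)·(25/253).
First factor (-393/253):
(-393/253)
  = (393/253)    [253 ≡ 1 mod 4 ⇒ (-1/253) = +1]
  = (140/253)    [393 ≡ 140 mod 253]
  = (35/253)    [253 ≡ 5 mod 8 ⇒ (2/253)^2 = +1]
  = (253/35)    [QR: 253 ≡ 1 mod 4, sign kept]
  = (8/35)    [253 ≡ 8 mod 35]
  = -(1/35)    [35 ≡ 3 mod 8 ⇒ (2/35)^3 = -1]
  = -1    [(1/35) = 1]
Second factor (25/253):
(25/253)
  = (253/25)    [QR: 25 ≡ 1 mod 4, sign kept]
  = (3/25)    [253 ≡ 3 mod 25]
  = (25/3)    [QR: 25 ≡ 1 mod 4, sign kept]
  = (1/3)    [25 ≡ 1 mod 3]
  = 1    [(1/3) = 1]
Product: (-1)·(1) = -1.

-1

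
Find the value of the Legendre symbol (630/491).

1

(630/491)
  = (139/491)    [630 ≡ 139 mod 491]
  = -(491/139)    [QR: both ≡ 3 mod 4, sign flips]
  = -(74/139)    [491 ≡ 74 mod 139]
  = (37/139)    [139 ≡ 3 mod 8 ⇒ (2/139) = -1]
  = (139/37)    [QR: 37 ≡ 1 mod 4, sign kept]
  = (28/37)    [139 ≡ 28 mod 37]
  = (7/37)    [37 ≡ 5 mod 8 ⇒ (2/37)^2 = +1]
  = (37/7)    [QR: 37 ≡ 1 mod 4, sign kept]
  = (2/7)    [37 ≡ 2 mod 7]
  = (1/7)    [7 ≡ 7 mod 8 ⇒ (2/7) = +1]
  = 1    [(1/7) = 1]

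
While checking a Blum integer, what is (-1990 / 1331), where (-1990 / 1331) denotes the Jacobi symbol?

Pull out -1: (-1990 / 1331) = (-1 / 1331)·(1990 / 1331). Since 1331 ≡ 3 (mod 4), (-1 / 1331) = -1. Now have -(1990 / 1331).
Reduce the numerator: 1990 ≡ 659 (mod 1331), so (1990 / 1331) = (659 / 1331).
Both 659 ≡ 3 and 1331 ≡ 3 (mod 4), so reciprocity gives (659 / 1331) = -(1331 / 659). Reduce: 1331 ≡ 13 (mod 659). Now have (13 / 659).
13 ≡ 1 (mod 4), so quadratic reciprocity gives (13 / 659) = (659 / 13). Reduce: 659 ≡ 9 (mod 13). Now have (9 / 13).
9 ≡ 1 (mod 4), so quadratic reciprocity gives (9 / 13) = (13 / 9). Reduce: 13 ≡ 4 (mod 9). Now have (4 / 9).
Factor out 2: 4 = 2^2. Since 9 ≡ 1 (mod 8), (2 / 9) = +1, and (2 / 9)^2 = +1. Now have (1 / 9).
(1 / 9) = 1. Collecting the sign factors: 1.

1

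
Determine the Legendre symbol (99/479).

Both 99 ≡ 3 and 479 ≡ 3 (mod 4), so reciprocity gives (99/479) = -(479/99). Reduce: 479 ≡ 83 (mod 99). Now have -(83/99).
Both 83 ≡ 3 and 99 ≡ 3 (mod 4), so reciprocity gives (83/99) = -(99/83). Reduce: 99 ≡ 16 (mod 83). Now have (16/83).
Factor out 2: 16 = 2^4. Since 83 ≡ 3 (mod 8), (2/83) = -1, and (2/83)^4 = +1. Now have (1/83).
(1/83) = 1. Collecting the sign factors: 1.

1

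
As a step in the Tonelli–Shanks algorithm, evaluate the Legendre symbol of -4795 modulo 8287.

-1

(-4795/8287)
  = (3492/8287)    [-4795 ≡ 3492 mod 8287]
  = (873/8287)    [8287 ≡ 7 mod 8 ⇒ (2/8287)^2 = +1]
  = (8287/873)    [QR: 873 ≡ 1 mod 4, sign kept]
  = (430/873)    [8287 ≡ 430 mod 873]
  = (215/873)    [873 ≡ 1 mod 8 ⇒ (2/873) = +1]
  = (873/215)    [QR: 873 ≡ 1 mod 4, sign kept]
  = (13/215)    [873 ≡ 13 mod 215]
  = (215/13)    [QR: 13 ≡ 1 mod 4, sign kept]
  = (7/13)    [215 ≡ 7 mod 13]
  = (13/7)    [QR: 13 ≡ 1 mod 4, sign kept]
  = (6/7)    [13 ≡ 6 mod 7]
  = (3/7)    [7 ≡ 7 mod 8 ⇒ (2/7) = +1]
  = -(7/3)    [QR: both ≡ 3 mod 4, sign flips]
  = -(1/3)    [7 ≡ 1 mod 3]
  = -1    [(1/3) = 1]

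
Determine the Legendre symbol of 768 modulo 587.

1

Reduce the numerator: 768 ≡ 181 (mod 587), so (768|587) = (181|587).
181 ≡ 1 (mod 4), so quadratic reciprocity gives (181|587) = (587|181). Reduce: 587 ≡ 44 (mod 181). Now have (44|181).
Factor out 2: 44 = 2^2·11. Since 181 ≡ 5 (mod 8), (2|181) = -1, and (2|181)^2 = +1. Now have (11|181).
181 ≡ 1 (mod 4), so quadratic reciprocity gives (11|181) = (181|11). Reduce: 181 ≡ 5 (mod 11). Now have (5|11).
5 ≡ 1 (mod 4), so quadratic reciprocity gives (5|11) = (11|5). Reduce: 11 ≡ 1 (mod 5). Now have (1|5).
(1|5) = 1. Collecting the sign factors: 1.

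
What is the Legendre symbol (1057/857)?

1

Reduce the numerator: 1057 ≡ 200 (mod 857), so (1057/857) = (200/857).
Factor out 2: 200 = 2^3·25. Since 857 ≡ 1 (mod 8), (2/857) = +1, and (2/857)^3 = +1. Now have (25/857).
25 ≡ 1 (mod 4), so quadratic reciprocity gives (25/857) = (857/25). Reduce: 857 ≡ 7 (mod 25). Now have (7/25).
25 ≡ 1 (mod 4), so quadratic reciprocity gives (7/25) = (25/7). Reduce: 25 ≡ 4 (mod 7). Now have (4/7).
Factor out 2: 4 = 2^2. Since 7 ≡ 7 (mod 8), (2/7) = +1, and (2/7)^2 = +1. Now have (1/7).
(1/7) = 1. Collecting the sign factors: 1.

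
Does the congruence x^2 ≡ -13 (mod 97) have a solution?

Pull out -1: (-13|97) = (-1|97)·(13|97). Since 97 ≡ 1 (mod 4), (-1|97) = +1. Now have (13|97).
13 ≡ 1 (mod 4), so quadratic reciprocity gives (13|97) = (97|13). Reduce: 97 ≡ 6 (mod 13). Now have (6|13).
Factor out 2: 6 = 2·3. Since 13 ≡ 5 (mod 8), (2|13) = -1. Now have -(3|13).
13 ≡ 1 (mod 4), so quadratic reciprocity gives (3|13) = (13|3). Reduce: 13 ≡ 1 (mod 3). Now have -(1|3).
(1|3) = 1. Collecting the sign factors: -1.
The Legendre symbol is -1, so x^2 ≡ -13 (mod 97) has no solution.

no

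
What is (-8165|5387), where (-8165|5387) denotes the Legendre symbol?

(-8165|5387)
  = (2609|5387)    [-8165 ≡ 2609 mod 5387]
  = (5387|2609)    [QR: 2609 ≡ 1 mod 4, sign kept]
  = (169|2609)    [5387 ≡ 169 mod 2609]
  = (2609|169)    [QR: 169 ≡ 1 mod 4, sign kept]
  = (74|169)    [2609 ≡ 74 mod 169]
  = (37|169)    [169 ≡ 1 mod 8 ⇒ (2|169) = +1]
  = (169|37)    [QR: 37 ≡ 1 mod 4, sign kept]
  = (21|37)    [169 ≡ 21 mod 37]
  = (37|21)    [QR: 21 ≡ 1 mod 4, sign kept]
  = (16|21)    [37 ≡ 16 mod 21]
  = (1|21)    [21 ≡ 5 mod 8 ⇒ (2|21)^4 = +1]
  = 1    [(1|21) = 1]

1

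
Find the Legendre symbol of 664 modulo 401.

Reduce the numerator: 664 ≡ 263 (mod 401), so (664/401) = (263/401).
401 ≡ 1 (mod 4), so quadratic reciprocity gives (263/401) = (401/263). Reduce: 401 ≡ 138 (mod 263). Now have (138/263).
Factor out 2: 138 = 2·69. Since 263 ≡ 7 (mod 8), (2/263) = +1. Now have (69/263).
69 ≡ 1 (mod 4), so quadratic reciprocity gives (69/263) = (263/69). Reduce: 263 ≡ 56 (mod 69). Now have (56/69).
Factor out 2: 56 = 2^3·7. Since 69 ≡ 5 (mod 8), (2/69) = -1, and (2/69)^3 = -1. Now have -(7/69).
69 ≡ 1 (mod 4), so quadratic reciprocity gives (7/69) = (69/7). Reduce: 69 ≡ 6 (mod 7). Now have -(6/7).
Factor out 2: 6 = 2·3. Since 7 ≡ 7 (mod 8), (2/7) = +1. Now have -(3/7).
Both 3 ≡ 3 and 7 ≡ 3 (mod 4), so reciprocity gives (3/7) = -(7/3). Reduce: 7 ≡ 1 (mod 3). Now have (1/3).
(1/3) = 1. Collecting the sign factors: 1.

1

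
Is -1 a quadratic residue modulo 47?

Reduce the numerator: -1 ≡ 46 (mod 47), so (-1/47) = (46/47).
Factor out 2: 46 = 2·23. Since 47 ≡ 7 (mod 8), (2/47) = +1. Now have (23/47).
Both 23 ≡ 3 and 47 ≡ 3 (mod 4), so reciprocity gives (23/47) = -(47/23). Reduce: 47 ≡ 1 (mod 23). Now have -(1/23).
(1/23) = 1. Collecting the sign factors: -1.
The Legendre symbol is -1, so x^2 ≡ -1 (mod 47) has no solution.

no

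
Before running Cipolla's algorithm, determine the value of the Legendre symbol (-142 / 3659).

(-142 / 3659)
  = (3517 / 3659)    [-142 ≡ 3517 mod 3659]
  = (3659 / 3517)    [QR: 3517 ≡ 1 mod 4, sign kept]
  = (142 / 3517)    [3659 ≡ 142 mod 3517]
  = -(71 / 3517)    [3517 ≡ 5 mod 8 ⇒ (2 / 3517) = -1]
  = -(3517 / 71)    [QR: 3517 ≡ 1 mod 4, sign kept]
  = -(38 / 71)    [3517 ≡ 38 mod 71]
  = -(19 / 71)    [71 ≡ 7 mod 8 ⇒ (2 / 71) = +1]
  = (71 / 19)    [QR: both ≡ 3 mod 4, sign flips]
  = (14 / 19)    [71 ≡ 14 mod 19]
  = -(7 / 19)    [19 ≡ 3 mod 8 ⇒ (2 / 19) = -1]
  = (19 / 7)    [QR: both ≡ 3 mod 4, sign flips]
  = (5 / 7)    [19 ≡ 5 mod 7]
  = (7 / 5)    [QR: 5 ≡ 1 mod 4, sign kept]
  = (2 / 5)    [7 ≡ 2 mod 5]
  = -(1 / 5)    [5 ≡ 5 mod 8 ⇒ (2 / 5) = -1]
  = -1    [(1 / 5) = 1]

-1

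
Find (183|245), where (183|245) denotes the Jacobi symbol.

245 ≡ 1 (mod 4), so quadratic reciprocity gives (183|245) = (245|183). Reduce: 245 ≡ 62 (mod 183). Now have (62|183).
Factor out 2: 62 = 2·31. Since 183 ≡ 7 (mod 8), (2|183) = +1. Now have (31|183).
Both 31 ≡ 3 and 183 ≡ 3 (mod 4), so reciprocity gives (31|183) = -(183|31). Reduce: 183 ≡ 28 (mod 31). Now have -(28|31).
Factor out 2: 28 = 2^2·7. Since 31 ≡ 7 (mod 8), (2|31) = +1, and (2|31)^2 = +1. Now have -(7|31).
Both 7 ≡ 3 and 31 ≡ 3 (mod 4), so reciprocity gives (7|31) = -(31|7). Reduce: 31 ≡ 3 (mod 7). Now have (3|7).
Both 3 ≡ 3 and 7 ≡ 3 (mod 4), so reciprocity gives (3|7) = -(7|3). Reduce: 7 ≡ 1 (mod 3). Now have -(1|3).
(1|3) = 1. Collecting the sign factors: -1.

-1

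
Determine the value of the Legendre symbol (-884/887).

Reduce the numerator: -884 ≡ 3 (mod 887), so (-884/887) = (3/887).
Both 3 ≡ 3 and 887 ≡ 3 (mod 4), so reciprocity gives (3/887) = -(887/3). Reduce: 887 ≡ 2 (mod 3). Now have -(2/3).
Factor out 2: 2 = 2. Since 3 ≡ 3 (mod 8), (2/3) = -1. Now have (1/3).
(1/3) = 1. Collecting the sign factors: 1.

1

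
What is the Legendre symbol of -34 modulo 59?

1

Pull out -1: (-34 / 59) = (-1 / 59)·(34 / 59). Since 59 ≡ 3 (mod 4), (-1 / 59) = -1. Now have -(34 / 59).
Factor out 2: 34 = 2·17. Since 59 ≡ 3 (mod 8), (2 / 59) = -1. Now have (17 / 59).
17 ≡ 1 (mod 4), so quadratic reciprocity gives (17 / 59) = (59 / 17). Reduce: 59 ≡ 8 (mod 17). Now have (8 / 17).
Factor out 2: 8 = 2^3. Since 17 ≡ 1 (mod 8), (2 / 17) = +1, and (2 / 17)^3 = +1. Now have (1 / 17).
(1 / 17) = 1. Collecting the sign factors: 1.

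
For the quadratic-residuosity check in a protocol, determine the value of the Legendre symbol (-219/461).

(-219/461)
  = (219/461)    [461 ≡ 1 mod 4 ⇒ (-1/461) = +1]
  = (461/219)    [QR: 461 ≡ 1 mod 4, sign kept]
  = (23/219)    [461 ≡ 23 mod 219]
  = -(219/23)    [QR: both ≡ 3 mod 4, sign flips]
  = -(12/23)    [219 ≡ 12 mod 23]
  = -(3/23)    [23 ≡ 7 mod 8 ⇒ (2/23)^2 = +1]
  = (23/3)    [QR: both ≡ 3 mod 4, sign flips]
  = (2/3)    [23 ≡ 2 mod 3]
  = -(1/3)    [3 ≡ 3 mod 8 ⇒ (2/3) = -1]
  = -1    [(1/3) = 1]

-1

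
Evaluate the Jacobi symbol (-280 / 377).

(-280 / 377)
  = (280 / 377)    [377 ≡ 1 mod 4 ⇒ (-1 / 377) = +1]
  = (35 / 377)    [377 ≡ 1 mod 8 ⇒ (2 / 377)^3 = +1]
  = (377 / 35)    [QR: 377 ≡ 1 mod 4, sign kept]
  = (27 / 35)    [377 ≡ 27 mod 35]
  = -(35 / 27)    [QR: both ≡ 3 mod 4, sign flips]
  = -(8 / 27)    [35 ≡ 8 mod 27]
  = (1 / 27)    [27 ≡ 3 mod 8 ⇒ (2 / 27)^3 = -1]
  = 1    [(1 / 27) = 1]

1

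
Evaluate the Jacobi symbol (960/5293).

-1

Factor out 2: 960 = 2^6·15. Since 5293 ≡ 5 (mod 8), (2/5293) = -1, and (2/5293)^6 = +1. Now have (15/5293).
5293 ≡ 1 (mod 4), so quadratic reciprocity gives (15/5293) = (5293/15). Reduce: 5293 ≡ 13 (mod 15). Now have (13/15).
13 ≡ 1 (mod 4), so quadratic reciprocity gives (13/15) = (15/13). Reduce: 15 ≡ 2 (mod 13). Now have (2/13).
Factor out 2: 2 = 2. Since 13 ≡ 5 (mod 8), (2/13) = -1. Now have -(1/13).
(1/13) = 1. Collecting the sign factors: -1.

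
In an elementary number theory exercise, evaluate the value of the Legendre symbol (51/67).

-1

(51/67)
  = -(67/51)    [QR: both ≡ 3 mod 4, sign flips]
  = -(16/51)    [67 ≡ 16 mod 51]
  = -(1/51)    [51 ≡ 3 mod 8 ⇒ (2/51)^4 = +1]
  = -1    [(1/51) = 1]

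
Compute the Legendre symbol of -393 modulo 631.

-1

(-393 / 631)
  = -(393 / 631)    [631 ≡ 3 mod 4 ⇒ (-1 / 631) = -1]
  = -(631 / 393)    [QR: 393 ≡ 1 mod 4, sign kept]
  = -(238 / 393)    [631 ≡ 238 mod 393]
  = -(119 / 393)    [393 ≡ 1 mod 8 ⇒ (2 / 393) = +1]
  = -(393 / 119)    [QR: 393 ≡ 1 mod 4, sign kept]
  = -(36 / 119)    [393 ≡ 36 mod 119]
  = -(9 / 119)    [119 ≡ 7 mod 8 ⇒ (2 / 119)^2 = +1]
  = -(119 / 9)    [QR: 9 ≡ 1 mod 4, sign kept]
  = -(2 / 9)    [119 ≡ 2 mod 9]
  = -(1 / 9)    [9 ≡ 1 mod 8 ⇒ (2 / 9) = +1]
  = -1    [(1 / 9) = 1]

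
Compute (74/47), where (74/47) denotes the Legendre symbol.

1

Reduce the numerator: 74 ≡ 27 (mod 47), so (74/47) = (27/47).
Both 27 ≡ 3 and 47 ≡ 3 (mod 4), so reciprocity gives (27/47) = -(47/27). Reduce: 47 ≡ 20 (mod 27). Now have -(20/27).
Factor out 2: 20 = 2^2·5. Since 27 ≡ 3 (mod 8), (2/27) = -1, and (2/27)^2 = +1. Now have -(5/27).
5 ≡ 1 (mod 4), so quadratic reciprocity gives (5/27) = (27/5). Reduce: 27 ≡ 2 (mod 5). Now have -(2/5).
Factor out 2: 2 = 2. Since 5 ≡ 5 (mod 8), (2/5) = -1. Now have (1/5).
(1/5) = 1. Collecting the sign factors: 1.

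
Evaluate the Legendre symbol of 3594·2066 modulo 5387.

1

By multiplicativity, (3594·2066/5387) = (3594/5387)·(2066/5387).
First factor (3594/5387):
Factor out 2: 3594 = 2·1797. Since 5387 ≡ 3 (mod 8), (2/5387) = -1. Now have -(1797/5387).
1797 ≡ 1 (mod 4), so quadratic reciprocity gives (1797/5387) = (5387/1797). Reduce: 5387 ≡ 1793 (mod 1797). Now have -(1793/1797).
1793 ≡ 1 (mod 4), so quadratic reciprocity gives (1793/1797) = (1797/1793). Reduce: 1797 ≡ 4 (mod 1793). Now have -(4/1793).
Factor out 2: 4 = 2^2. Since 1793 ≡ 1 (mod 8), (2/1793) = +1, and (2/1793)^2 = +1. Now have -(1/1793).
(1/1793) = 1. Collecting the sign factors: -1.
Second factor (2066/5387):
Factor out 2: 2066 = 2·1033. Since 5387 ≡ 3 (mod 8), (2/5387) = -1. Now have -(1033/5387).
1033 ≡ 1 (mod 4), so quadratic reciprocity gives (1033/5387) = (5387/1033). Reduce: 5387 ≡ 222 (mod 1033). Now have -(222/1033).
Factor out 2: 222 = 2·111. Since 1033 ≡ 1 (mod 8), (2/1033) = +1. Now have -(111/1033).
1033 ≡ 1 (mod 4), so quadratic reciprocity gives (111/1033) = (1033/111). Reduce: 1033 ≡ 34 (mod 111). Now have -(34/111).
Factor out 2: 34 = 2·17. Since 111 ≡ 7 (mod 8), (2/111) = +1. Now have -(17/111).
17 ≡ 1 (mod 4), so quadratic reciprocity gives (17/111) = (111/17). Reduce: 111 ≡ 9 (mod 17). Now have -(9/17).
9 ≡ 1 (mod 4), so quadratic reciprocity gives (9/17) = (17/9). Reduce: 17 ≡ 8 (mod 9). Now have -(8/9).
Factor out 2: 8 = 2^3. Since 9 ≡ 1 (mod 8), (2/9) = +1, and (2/9)^3 = +1. Now have -(1/9).
(1/9) = 1. Collecting the sign factors: -1.
Product: (-1)·(-1) = 1.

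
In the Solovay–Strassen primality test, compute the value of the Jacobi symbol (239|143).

1

(239|143)
  = (96|143)    [239 ≡ 96 mod 143]
  = (3|143)    [143 ≡ 7 mod 8 ⇒ (2|143)^5 = +1]
  = -(143|3)    [QR: both ≡ 3 mod 4, sign flips]
  = -(2|3)    [143 ≡ 2 mod 3]
  = (1|3)    [3 ≡ 3 mod 8 ⇒ (2|3) = -1]
  = 1    [(1|3) = 1]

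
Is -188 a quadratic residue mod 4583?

Reduce the numerator: -188 ≡ 4395 (mod 4583), so (-188/4583) = (4395/4583).
Both 4395 ≡ 3 and 4583 ≡ 3 (mod 4), so reciprocity gives (4395/4583) = -(4583/4395). Reduce: 4583 ≡ 188 (mod 4395). Now have -(188/4395).
Factor out 2: 188 = 2^2·47. Since 4395 ≡ 3 (mod 8), (2/4395) = -1, and (2/4395)^2 = +1. Now have -(47/4395).
Both 47 ≡ 3 and 4395 ≡ 3 (mod 4), so reciprocity gives (47/4395) = -(4395/47). Reduce: 4395 ≡ 24 (mod 47). Now have (24/47).
Factor out 2: 24 = 2^3·3. Since 47 ≡ 7 (mod 8), (2/47) = +1, and (2/47)^3 = +1. Now have (3/47).
Both 3 ≡ 3 and 47 ≡ 3 (mod 4), so reciprocity gives (3/47) = -(47/3). Reduce: 47 ≡ 2 (mod 3). Now have -(2/3).
Factor out 2: 2 = 2. Since 3 ≡ 3 (mod 8), (2/3) = -1. Now have (1/3).
(1/3) = 1. Collecting the sign factors: 1.
(-188/4583) = 1, and 4583 is prime, so -188 is a quadratic residue mod 4583.

yes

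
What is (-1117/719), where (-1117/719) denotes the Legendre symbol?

1

Pull out -1: (-1117/719) = (-1/719)·(1117/719). Since 719 ≡ 3 (mod 4), (-1/719) = -1. Now have -(1117/719).
Reduce the numerator: 1117 ≡ 398 (mod 719), so (1117/719) = (398/719).
Factor out 2: 398 = 2·199. Since 719 ≡ 7 (mod 8), (2/719) = +1. Now have -(199/719).
Both 199 ≡ 3 and 719 ≡ 3 (mod 4), so reciprocity gives (199/719) = -(719/199). Reduce: 719 ≡ 122 (mod 199). Now have (122/199).
Factor out 2: 122 = 2·61. Since 199 ≡ 7 (mod 8), (2/199) = +1. Now have (61/199).
61 ≡ 1 (mod 4), so quadratic reciprocity gives (61/199) = (199/61). Reduce: 199 ≡ 16 (mod 61). Now have (16/61).
Factor out 2: 16 = 2^4. Since 61 ≡ 5 (mod 8), (2/61) = -1, and (2/61)^4 = +1. Now have (1/61).
(1/61) = 1. Collecting the sign factors: 1.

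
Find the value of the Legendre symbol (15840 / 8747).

1

Reduce the numerator: 15840 ≡ 7093 (mod 8747), so (15840 / 8747) = (7093 / 8747).
7093 ≡ 1 (mod 4), so quadratic reciprocity gives (7093 / 8747) = (8747 / 7093). Reduce: 8747 ≡ 1654 (mod 7093). Now have (1654 / 7093).
Factor out 2: 1654 = 2·827. Since 7093 ≡ 5 (mod 8), (2 / 7093) = -1. Now have -(827 / 7093).
7093 ≡ 1 (mod 4), so quadratic reciprocity gives (827 / 7093) = (7093 / 827). Reduce: 7093 ≡ 477 (mod 827). Now have -(477 / 827).
477 ≡ 1 (mod 4), so quadratic reciprocity gives (477 / 827) = (827 / 477). Reduce: 827 ≡ 350 (mod 477). Now have -(350 / 477).
Factor out 2: 350 = 2·175. Since 477 ≡ 5 (mod 8), (2 / 477) = -1. Now have (175 / 477).
477 ≡ 1 (mod 4), so quadratic reciprocity gives (175 / 477) = (477 / 175). Reduce: 477 ≡ 127 (mod 175). Now have (127 / 175).
Both 127 ≡ 3 and 175 ≡ 3 (mod 4), so reciprocity gives (127 / 175) = -(175 / 127). Reduce: 175 ≡ 48 (mod 127). Now have -(48 / 127).
Factor out 2: 48 = 2^4·3. Since 127 ≡ 7 (mod 8), (2 / 127) = +1, and (2 / 127)^4 = +1. Now have -(3 / 127).
Both 3 ≡ 3 and 127 ≡ 3 (mod 4), so reciprocity gives (3 / 127) = -(127 / 3). Reduce: 127 ≡ 1 (mod 3). Now have (1 / 3).
(1 / 3) = 1. Collecting the sign factors: 1.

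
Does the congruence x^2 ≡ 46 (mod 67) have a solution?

Factor out 2: 46 = 2·23. Since 67 ≡ 3 (mod 8), (2/67) = -1. Now have -(23/67).
Both 23 ≡ 3 and 67 ≡ 3 (mod 4), so reciprocity gives (23/67) = -(67/23). Reduce: 67 ≡ 21 (mod 23). Now have (21/23).
21 ≡ 1 (mod 4), so quadratic reciprocity gives (21/23) = (23/21). Reduce: 23 ≡ 2 (mod 21). Now have (2/21).
Factor out 2: 2 = 2. Since 21 ≡ 5 (mod 8), (2/21) = -1. Now have -(1/21).
(1/21) = 1. Collecting the sign factors: -1.
(46/67) = -1, and 67 is prime, so 46 is not a quadratic residue mod 67.

no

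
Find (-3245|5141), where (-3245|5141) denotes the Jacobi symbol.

-1

Reduce the numerator: -3245 ≡ 1896 (mod 5141), so (-3245|5141) = (1896|5141).
Factor out 2: 1896 = 2^3·237. Since 5141 ≡ 5 (mod 8), (2|5141) = -1, and (2|5141)^3 = -1. Now have -(237|5141).
237 ≡ 1 (mod 4), so quadratic reciprocity gives (237|5141) = (5141|237). Reduce: 5141 ≡ 164 (mod 237). Now have -(164|237).
Factor out 2: 164 = 2^2·41. Since 237 ≡ 5 (mod 8), (2|237) = -1, and (2|237)^2 = +1. Now have -(41|237).
41 ≡ 1 (mod 4), so quadratic reciprocity gives (41|237) = (237|41). Reduce: 237 ≡ 32 (mod 41). Now have -(32|41).
Factor out 2: 32 = 2^5. Since 41 ≡ 1 (mod 8), (2|41) = +1, and (2|41)^5 = +1. Now have -(1|41).
(1|41) = 1. Collecting the sign factors: -1.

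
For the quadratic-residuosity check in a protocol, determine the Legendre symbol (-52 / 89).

(-52 / 89)
  = (37 / 89)    [-52 ≡ 37 mod 89]
  = (89 / 37)    [QR: 37 ≡ 1 mod 4, sign kept]
  = (15 / 37)    [89 ≡ 15 mod 37]
  = (37 / 15)    [QR: 37 ≡ 1 mod 4, sign kept]
  = (7 / 15)    [37 ≡ 7 mod 15]
  = -(15 / 7)    [QR: both ≡ 3 mod 4, sign flips]
  = -(1 / 7)    [15 ≡ 1 mod 7]
  = -1    [(1 / 7) = 1]

-1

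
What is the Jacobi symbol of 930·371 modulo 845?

0

By multiplicativity, (930·371/845) = (930/845)·(371/845).
First factor (930/845):
Reduce the numerator: 930 ≡ 85 (mod 845), so (930/845) = (85/845).
85 ≡ 1 (mod 4), so quadratic reciprocity gives (85/845) = (845/85). Reduce: 845 ≡ 80 (mod 85). Now have (80/85).
Factor out 2: 80 = 2^4·5. Since 85 ≡ 5 (mod 8), (2/85) = -1, and (2/85)^4 = +1. Now have (5/85).
5 ≡ 1 (mod 4), so quadratic reciprocity gives (5/85) = (85/5). Reduce: 85 ≡ 0 (mod 5). Now have (0/5).
The numerator is now 0 with denominator 5 > 1: the symbol is 0.
Second factor (371/845):
845 ≡ 1 (mod 4), so quadratic reciprocity gives (371/845) = (845/371). Reduce: 845 ≡ 103 (mod 371). Now have (103/371).
Both 103 ≡ 3 and 371 ≡ 3 (mod 4), so reciprocity gives (103/371) = -(371/103). Reduce: 371 ≡ 62 (mod 103). Now have -(62/103).
Factor out 2: 62 = 2·31. Since 103 ≡ 7 (mod 8), (2/103) = +1. Now have -(31/103).
Both 31 ≡ 3 and 103 ≡ 3 (mod 4), so reciprocity gives (31/103) = -(103/31). Reduce: 103 ≡ 10 (mod 31). Now have (10/31).
Factor out 2: 10 = 2·5. Since 31 ≡ 7 (mod 8), (2/31) = +1. Now have (5/31).
5 ≡ 1 (mod 4), so quadratic reciprocity gives (5/31) = (31/5). Reduce: 31 ≡ 1 (mod 5). Now have (1/5).
(1/5) = 1. Collecting the sign factors: 1.
Product: (0)·(1) = 0.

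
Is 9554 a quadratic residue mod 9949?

Factor out 2: 9554 = 2·4777. Since 9949 ≡ 5 (mod 8), (2/9949) = -1. Now have -(4777/9949).
4777 ≡ 1 (mod 4), so quadratic reciprocity gives (4777/9949) = (9949/4777). Reduce: 9949 ≡ 395 (mod 4777). Now have -(395/4777).
4777 ≡ 1 (mod 4), so quadratic reciprocity gives (395/4777) = (4777/395). Reduce: 4777 ≡ 37 (mod 395). Now have -(37/395).
37 ≡ 1 (mod 4), so quadratic reciprocity gives (37/395) = (395/37). Reduce: 395 ≡ 25 (mod 37). Now have -(25/37).
25 ≡ 1 (mod 4), so quadratic reciprocity gives (25/37) = (37/25). Reduce: 37 ≡ 12 (mod 25). Now have -(12/25).
Factor out 2: 12 = 2^2·3. Since 25 ≡ 1 (mod 8), (2/25) = +1, and (2/25)^2 = +1. Now have -(3/25).
25 ≡ 1 (mod 4), so quadratic reciprocity gives (3/25) = (25/3). Reduce: 25 ≡ 1 (mod 3). Now have -(1/3).
(1/3) = 1. Collecting the sign factors: -1.
The Legendre symbol is -1, so x^2 ≡ 9554 (mod 9949) has no solution.

no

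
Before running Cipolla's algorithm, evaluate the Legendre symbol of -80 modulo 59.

-1

(-80/59)
  = -(80/59)    [59 ≡ 3 mod 4 ⇒ (-1/59) = -1]
  = -(21/59)    [80 ≡ 21 mod 59]
  = -(59/21)    [QR: 21 ≡ 1 mod 4, sign kept]
  = -(17/21)    [59 ≡ 17 mod 21]
  = -(21/17)    [QR: 17 ≡ 1 mod 4, sign kept]
  = -(4/17)    [21 ≡ 4 mod 17]
  = -(1/17)    [17 ≡ 1 mod 8 ⇒ (2/17)^2 = +1]
  = -1    [(1/17) = 1]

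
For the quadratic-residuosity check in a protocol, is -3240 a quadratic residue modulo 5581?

no

(-3240/5581)
  = (2341/5581)    [-3240 ≡ 2341 mod 5581]
  = (5581/2341)    [QR: 2341 ≡ 1 mod 4, sign kept]
  = (899/2341)    [5581 ≡ 899 mod 2341]
  = (2341/899)    [QR: 2341 ≡ 1 mod 4, sign kept]
  = (543/899)    [2341 ≡ 543 mod 899]
  = -(899/543)    [QR: both ≡ 3 mod 4, sign flips]
  = -(356/543)    [899 ≡ 356 mod 543]
  = -(89/543)    [543 ≡ 7 mod 8 ⇒ (2/543)^2 = +1]
  = -(543/89)    [QR: 89 ≡ 1 mod 4, sign kept]
  = -(9/89)    [543 ≡ 9 mod 89]
  = -(89/9)    [QR: 9 ≡ 1 mod 4, sign kept]
  = -(8/9)    [89 ≡ 8 mod 9]
  = -(1/9)    [9 ≡ 1 mod 8 ⇒ (2/9)^3 = +1]
  = -1    [(1/9) = 1]
(-3240/5581) = -1, and 5581 is prime, so -3240 is not a quadratic residue mod 5581.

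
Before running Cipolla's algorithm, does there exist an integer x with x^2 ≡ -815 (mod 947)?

no

Pull out -1: (-815/947) = (-1/947)·(815/947). Since 947 ≡ 3 (mod 4), (-1/947) = -1. Now have -(815/947).
Both 815 ≡ 3 and 947 ≡ 3 (mod 4), so reciprocity gives (815/947) = -(947/815). Reduce: 947 ≡ 132 (mod 815). Now have (132/815).
Factor out 2: 132 = 2^2·33. Since 815 ≡ 7 (mod 8), (2/815) = +1, and (2/815)^2 = +1. Now have (33/815).
33 ≡ 1 (mod 4), so quadratic reciprocity gives (33/815) = (815/33). Reduce: 815 ≡ 23 (mod 33). Now have (23/33).
33 ≡ 1 (mod 4), so quadratic reciprocity gives (23/33) = (33/23). Reduce: 33 ≡ 10 (mod 23). Now have (10/23).
Factor out 2: 10 = 2·5. Since 23 ≡ 7 (mod 8), (2/23) = +1. Now have (5/23).
5 ≡ 1 (mod 4), so quadratic reciprocity gives (5/23) = (23/5). Reduce: 23 ≡ 3 (mod 5). Now have (3/5).
5 ≡ 1 (mod 4), so quadratic reciprocity gives (3/5) = (5/3). Reduce: 5 ≡ 2 (mod 3). Now have (2/3).
Factor out 2: 2 = 2. Since 3 ≡ 3 (mod 8), (2/3) = -1. Now have -(1/3).
(1/3) = 1. Collecting the sign factors: -1.
(-815/947) = -1, and 947 is prime, so -815 is not a quadratic residue mod 947.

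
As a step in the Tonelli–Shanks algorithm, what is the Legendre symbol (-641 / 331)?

1

Reduce the numerator: -641 ≡ 21 (mod 331), so (-641 / 331) = (21 / 331).
21 ≡ 1 (mod 4), so quadratic reciprocity gives (21 / 331) = (331 / 21). Reduce: 331 ≡ 16 (mod 21). Now have (16 / 21).
Factor out 2: 16 = 2^4. Since 21 ≡ 5 (mod 8), (2 / 21) = -1, and (2 / 21)^4 = +1. Now have (1 / 21).
(1 / 21) = 1. Collecting the sign factors: 1.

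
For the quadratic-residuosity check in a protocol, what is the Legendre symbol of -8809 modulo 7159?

(-8809/7159)
  = (5509/7159)    [-8809 ≡ 5509 mod 7159]
  = (7159/5509)    [QR: 5509 ≡ 1 mod 4, sign kept]
  = (1650/5509)    [7159 ≡ 1650 mod 5509]
  = -(825/5509)    [5509 ≡ 5 mod 8 ⇒ (2/5509) = -1]
  = -(5509/825)    [QR: 825 ≡ 1 mod 4, sign kept]
  = -(559/825)    [5509 ≡ 559 mod 825]
  = -(825/559)    [QR: 825 ≡ 1 mod 4, sign kept]
  = -(266/559)    [825 ≡ 266 mod 559]
  = -(133/559)    [559 ≡ 7 mod 8 ⇒ (2/559) = +1]
  = -(559/133)    [QR: 133 ≡ 1 mod 4, sign kept]
  = -(27/133)    [559 ≡ 27 mod 133]
  = -(133/27)    [QR: 133 ≡ 1 mod 4, sign kept]
  = -(25/27)    [133 ≡ 25 mod 27]
  = -(27/25)    [QR: 25 ≡ 1 mod 4, sign kept]
  = -(2/25)    [27 ≡ 2 mod 25]
  = -(1/25)    [25 ≡ 1 mod 8 ⇒ (2/25) = +1]
  = -1    [(1/25) = 1]

-1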